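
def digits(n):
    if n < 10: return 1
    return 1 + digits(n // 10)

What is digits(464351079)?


digits(464351079) = 1 + digits(46435107)
digits(46435107) = 1 + digits(4643510)
digits(4643510) = 1 + digits(464351)
digits(464351) = 1 + digits(46435)
digits(46435) = 1 + digits(4643)
digits(4643) = 1 + digits(464)
digits(464) = 1 + digits(46)
digits(46) = 1 + digits(4)
digits(4) = 1  (base case: 4 < 10)
Unwinding: 1 + 1 + 1 + 1 + 1 + 1 + 1 + 1 + 1 = 9

9


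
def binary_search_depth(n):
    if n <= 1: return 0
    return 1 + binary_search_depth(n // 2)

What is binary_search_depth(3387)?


3387 / 2 = 1693
1693 / 2 = 846
846 / 2 = 423
423 / 2 = 211
211 / 2 = 105
105 / 2 = 52
52 / 2 = 26
26 / 2 = 13
13 / 2 = 6
6 / 2 = 3
3 / 2 = 1
Reached 1 after 11 halvings

11


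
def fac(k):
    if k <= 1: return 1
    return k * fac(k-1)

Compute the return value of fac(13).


fac(13)
= 13 * fac(12)
= 13 * 12 * fac(11)
= 13 * 12 * 11 * fac(10)
= 13 * 12 * 11 * 10 * fac(9)
= 13 * 12 * 11 * 10 * 9 * fac(8)
= 13 * 12 * 11 * 10 * 9 * 8 * fac(7)
= 13 * 12 * 11 * 10 * 9 * 8 * 7 * fac(6)
= 13 * 12 * 11 * 10 * 9 * 8 * 7 * 6 * fac(5)
= 13 * 12 * 11 * 10 * 9 * 8 * 7 * 6 * 5 * fac(4)
= 13 * 12 * 11 * 10 * 9 * 8 * 7 * 6 * 5 * 4 * fac(3)
= 13 * 12 * 11 * 10 * 9 * 8 * 7 * 6 * 5 * 4 * 3 * fac(2)
= 13 * 12 * 11 * 10 * 9 * 8 * 7 * 6 * 5 * 4 * 3 * 2 * fac(1)
= 13 * 12 * 11 * 10 * 9 * 8 * 7 * 6 * 5 * 4 * 3 * 2 * 1
= 6227020800

6227020800


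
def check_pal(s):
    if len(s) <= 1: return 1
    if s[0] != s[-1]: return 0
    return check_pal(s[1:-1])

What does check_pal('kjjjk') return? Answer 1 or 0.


check_pal('kjjjk'): s[0]='k' == s[-1]='k' -> check check_pal('jjj')
check_pal('jjj'): s[0]='j' == s[-1]='j' -> check check_pal('j')
check_pal('j'): len <= 1 -> return 1  (base case)
Result: 1 (palindrome)

1


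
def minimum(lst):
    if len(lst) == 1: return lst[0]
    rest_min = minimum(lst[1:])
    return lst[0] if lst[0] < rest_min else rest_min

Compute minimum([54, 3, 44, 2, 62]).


minimum([54, 3, 44, 2, 62]): compare 54 with minimum([3, 44, 2, 62])
minimum([3, 44, 2, 62]): compare 3 with minimum([44, 2, 62])
minimum([44, 2, 62]): compare 44 with minimum([2, 62])
minimum([2, 62]): compare 2 with minimum([62])
minimum([62]) = 62  (base case)
Compare 2 with 62 -> 2
Compare 44 with 2 -> 2
Compare 3 with 2 -> 2
Compare 54 with 2 -> 2

2


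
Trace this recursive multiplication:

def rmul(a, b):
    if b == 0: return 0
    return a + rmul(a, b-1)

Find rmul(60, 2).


rmul(60, 2) = 60 + rmul(60, 1)
rmul(60, 1) = 60 + rmul(60, 0)
rmul(60, 0) = 0  (base case)
Total: 60 + 60 + 0 = 120

120


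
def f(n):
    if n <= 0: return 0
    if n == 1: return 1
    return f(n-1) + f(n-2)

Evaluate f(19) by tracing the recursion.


Computing f(19) bottom-up:
f(0) = 0
f(1) = 1
f(2) = f(1) + f(0) = 1 + 0 = 1
f(3) = f(2) + f(1) = 1 + 1 = 2
f(4) = f(3) + f(2) = 2 + 1 = 3
f(5) = f(4) + f(3) = 3 + 2 = 5
f(6) = f(5) + f(4) = 5 + 3 = 8
f(7) = f(6) + f(5) = 8 + 5 = 13
f(8) = f(7) + f(6) = 13 + 8 = 21
f(9) = f(8) + f(7) = 21 + 13 = 34
f(10) = f(9) + f(8) = 34 + 21 = 55
f(11) = f(10) + f(9) = 55 + 34 = 89
f(12) = f(11) + f(10) = 89 + 55 = 144
f(13) = f(12) + f(11) = 144 + 89 = 233
f(14) = f(13) + f(12) = 233 + 144 = 377
f(15) = f(14) + f(13) = 377 + 233 = 610
f(16) = f(15) + f(14) = 610 + 377 = 987
f(17) = f(16) + f(15) = 987 + 610 = 1597
f(18) = f(17) + f(16) = 1597 + 987 = 2584
f(19) = f(18) + f(17) = 2584 + 1597 = 4181

4181


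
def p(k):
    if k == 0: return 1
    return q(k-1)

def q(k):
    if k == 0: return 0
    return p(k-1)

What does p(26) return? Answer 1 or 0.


p(26) = q(25)
q(25) = p(24)
p(24) = q(23)
q(23) = p(22)
p(22) = q(21)
q(21) = p(20)
p(20) = q(19)
q(19) = p(18)
p(18) = q(17)
q(17) = p(16)
p(16) = q(15)
q(15) = p(14)
p(14) = q(13)
q(13) = p(12)
p(12) = q(11)
q(11) = p(10)
p(10) = q(9)
q(9) = p(8)
p(8) = q(7)
q(7) = p(6)
p(6) = q(5)
q(5) = p(4)
p(4) = q(3)
q(3) = p(2)
p(2) = q(1)
q(1) = p(0)
p(0) = 1  (base case)
Result: 1

1


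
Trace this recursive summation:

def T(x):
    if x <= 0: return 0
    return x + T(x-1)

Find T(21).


T(21)
= 21 + 20 + 19 + 18 + 17 + 16 + 15 + 14 + 13 + 12 + 11 + 10 + 9 + 8 + 7 + 6 + 5 + 4 + 3 + 2 + 1 + T(0)
= 21 + 20 + 19 + 18 + 17 + 16 + 15 + 14 + 13 + 12 + 11 + 10 + 9 + 8 + 7 + 6 + 5 + 4 + 3 + 2 + 1 + 0
= 231

231


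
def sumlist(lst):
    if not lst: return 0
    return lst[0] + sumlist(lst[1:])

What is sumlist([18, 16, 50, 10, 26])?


sumlist([18, 16, 50, 10, 26]) = 18 + sumlist([16, 50, 10, 26])
sumlist([16, 50, 10, 26]) = 16 + sumlist([50, 10, 26])
sumlist([50, 10, 26]) = 50 + sumlist([10, 26])
sumlist([10, 26]) = 10 + sumlist([26])
sumlist([26]) = 26 + sumlist([])
sumlist([]) = 0  (base case)
Total: 18 + 16 + 50 + 10 + 26 + 0 = 120

120


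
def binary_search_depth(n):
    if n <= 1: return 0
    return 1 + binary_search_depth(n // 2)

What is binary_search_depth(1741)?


1741 / 2 = 870
870 / 2 = 435
435 / 2 = 217
217 / 2 = 108
108 / 2 = 54
54 / 2 = 27
27 / 2 = 13
13 / 2 = 6
6 / 2 = 3
3 / 2 = 1
Reached 1 after 10 halvings

10


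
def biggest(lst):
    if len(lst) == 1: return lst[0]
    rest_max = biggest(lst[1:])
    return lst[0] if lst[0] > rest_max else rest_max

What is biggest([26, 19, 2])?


biggest([26, 19, 2]): compare 26 with biggest([19, 2])
biggest([19, 2]): compare 19 with biggest([2])
biggest([2]) = 2  (base case)
Compare 19 with 2 -> 19
Compare 26 with 19 -> 26

26


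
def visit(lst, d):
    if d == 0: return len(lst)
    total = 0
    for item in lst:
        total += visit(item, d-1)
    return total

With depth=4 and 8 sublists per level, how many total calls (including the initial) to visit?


At depth 0 (root): 1 call
At depth 1: each of 1 parents calls visit on 8 children = 8 calls
At depth 2: each of 8 parents calls visit on 8 children = 64 calls
At depth 3: each of 64 parents calls visit on 8 children = 512 calls
At depth 4: each of 512 parents calls visit on 8 children = 4096 calls
Total: 1 + 8 + 64 + 512 + 4096 = 4681

4681


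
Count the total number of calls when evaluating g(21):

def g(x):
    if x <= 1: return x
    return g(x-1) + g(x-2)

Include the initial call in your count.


Let C(n) = total calls for g(n)
C(0) = 1, C(1) = 1
C(2) = 1 + C(1) + C(0) = 1 + 1 + 1 = 3
C(3) = 1 + C(2) + C(1) = 1 + 3 + 1 = 5
C(4) = 1 + C(3) + C(2) = 1 + 5 + 3 = 9
C(5) = 1 + C(4) + C(3) = 1 + 9 + 5 = 15
C(6) = 1 + C(5) + C(4) = 1 + 15 + 9 = 25
C(7) = 1 + C(6) + C(5) = 1 + 25 + 15 = 41
C(8) = 1 + C(7) + C(6) = 1 + 41 + 25 = 67
C(9) = 1 + C(8) + C(7) = 1 + 67 + 41 = 109
C(10) = 1 + C(9) + C(8) = 1 + 109 + 67 = 177
C(11) = 1 + C(10) + C(9) = 1 + 177 + 109 = 287
C(12) = 1 + C(11) + C(10) = 1 + 287 + 177 = 465
C(13) = 1 + C(12) + C(11) = 1 + 465 + 287 = 753
C(14) = 1 + C(13) + C(12) = 1 + 753 + 465 = 1219
C(15) = 1 + C(14) + C(13) = 1 + 1219 + 753 = 1973
C(16) = 1 + C(15) + C(14) = 1 + 1973 + 1219 = 3193
C(17) = 1 + C(16) + C(15) = 1 + 3193 + 1973 = 5167
C(18) = 1 + C(17) + C(16) = 1 + 5167 + 3193 = 8361
C(19) = 1 + C(18) + C(17) = 1 + 8361 + 5167 = 13529
C(20) = 1 + C(19) + C(18) = 1 + 13529 + 8361 = 21891
C(21) = 1 + C(20) + C(19) = 1 + 21891 + 13529 = 35421

35421


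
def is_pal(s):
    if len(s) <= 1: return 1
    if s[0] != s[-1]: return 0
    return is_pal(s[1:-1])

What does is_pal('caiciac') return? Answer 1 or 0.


is_pal('caiciac'): s[0]='c' == s[-1]='c' -> check is_pal('aicia')
is_pal('aicia'): s[0]='a' == s[-1]='a' -> check is_pal('ici')
is_pal('ici'): s[0]='i' == s[-1]='i' -> check is_pal('c')
is_pal('c'): len <= 1 -> return 1  (base case)
Result: 1 (palindrome)

1


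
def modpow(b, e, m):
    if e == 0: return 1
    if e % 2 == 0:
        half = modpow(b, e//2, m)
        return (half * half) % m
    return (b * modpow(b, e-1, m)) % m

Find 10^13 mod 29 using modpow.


modpow(10, 13, 29): e is odd, compute modpow(10, 12, 29)
  modpow(10, 12, 29): e is even, compute modpow(10, 6, 29)
    modpow(10, 6, 29): e is even, compute modpow(10, 3, 29)
      modpow(10, 3, 29): e is odd, compute modpow(10, 2, 29)
        modpow(10, 2, 29): e is even, compute modpow(10, 1, 29)
          modpow(10, 1, 29): e is odd, compute modpow(10, 0, 29)
          modpow(10, 0, 29) = 1
          (10 * 1) % 29 = 10
        half=10, (10*10) % 29 = 13
      (10 * 13) % 29 = 14
    half=14, (14*14) % 29 = 22
  half=22, (22*22) % 29 = 20
(10 * 20) % 29 = 26

26


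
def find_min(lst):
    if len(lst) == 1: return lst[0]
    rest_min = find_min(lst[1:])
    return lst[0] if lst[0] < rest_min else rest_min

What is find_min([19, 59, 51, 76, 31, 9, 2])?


find_min([19, 59, 51, 76, 31, 9, 2]): compare 19 with find_min([59, 51, 76, 31, 9, 2])
find_min([59, 51, 76, 31, 9, 2]): compare 59 with find_min([51, 76, 31, 9, 2])
find_min([51, 76, 31, 9, 2]): compare 51 with find_min([76, 31, 9, 2])
find_min([76, 31, 9, 2]): compare 76 with find_min([31, 9, 2])
find_min([31, 9, 2]): compare 31 with find_min([9, 2])
find_min([9, 2]): compare 9 with find_min([2])
find_min([2]) = 2  (base case)
Compare 9 with 2 -> 2
Compare 31 with 2 -> 2
Compare 76 with 2 -> 2
Compare 51 with 2 -> 2
Compare 59 with 2 -> 2
Compare 19 with 2 -> 2

2


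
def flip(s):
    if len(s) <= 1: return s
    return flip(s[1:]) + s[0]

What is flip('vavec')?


flip('vavec') = flip('avec') + 'v'
flip('avec') = flip('vec') + 'a'
flip('vec') = flip('ec') + 'v'
flip('ec') = flip('c') + 'e'
flip('c') = 'c'  (base case)
Concatenating: 'c' + 'e' + 'v' + 'a' + 'v' = 'cevav'

cevav


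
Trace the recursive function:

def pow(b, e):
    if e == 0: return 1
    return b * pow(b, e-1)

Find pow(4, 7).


pow(4, 7)
= 4 * pow(4, 6)
= 4 * 4 * pow(4, 5)
= 4 * 4 * 4 * pow(4, 4)
= 4 * 4 * 4 * 4 * pow(4, 3)
= 4 * 4 * 4 * 4 * 4 * pow(4, 2)
= 4 * 4 * 4 * 4 * 4 * 4 * pow(4, 1)
= 4 * 4 * 4 * 4 * 4 * 4 * 4 * pow(4, 0)
= 4 * 4 * 4 * 4 * 4 * 4 * 4 * 1
= 16384

16384


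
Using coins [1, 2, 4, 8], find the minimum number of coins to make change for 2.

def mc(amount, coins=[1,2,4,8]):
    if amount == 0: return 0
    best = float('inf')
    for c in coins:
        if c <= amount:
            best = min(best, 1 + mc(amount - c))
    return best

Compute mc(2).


Building up with DP:
mc(0) = 0
mc(1) = min(1+mc(0)=1+0=1) = 1
mc(2) = min(1+mc(1)=1+1=2, 1+mc(0)=1+0=1) = 1

1


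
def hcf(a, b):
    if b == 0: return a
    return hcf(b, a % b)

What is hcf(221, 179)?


hcf(221, 179) = hcf(179, 42)
hcf(179, 42) = hcf(42, 11)
hcf(42, 11) = hcf(11, 9)
hcf(11, 9) = hcf(9, 2)
hcf(9, 2) = hcf(2, 1)
hcf(2, 1) = hcf(1, 0)
hcf(1, 0) = 1  (base case)

1


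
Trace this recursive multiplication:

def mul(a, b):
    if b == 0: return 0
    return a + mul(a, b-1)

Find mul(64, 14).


mul(64, 14) = 64 + mul(64, 13)
mul(64, 13) = 64 + mul(64, 12)
mul(64, 12) = 64 + mul(64, 11)
mul(64, 11) = 64 + mul(64, 10)
mul(64, 10) = 64 + mul(64, 9)
mul(64, 9) = 64 + mul(64, 8)
mul(64, 8) = 64 + mul(64, 7)
mul(64, 7) = 64 + mul(64, 6)
mul(64, 6) = 64 + mul(64, 5)
mul(64, 5) = 64 + mul(64, 4)
mul(64, 4) = 64 + mul(64, 3)
mul(64, 3) = 64 + mul(64, 2)
mul(64, 2) = 64 + mul(64, 1)
mul(64, 1) = 64 + mul(64, 0)
mul(64, 0) = 0  (base case)
Total: 64 + 64 + 64 + 64 + 64 + 64 + 64 + 64 + 64 + 64 + 64 + 64 + 64 + 64 + 0 = 896

896


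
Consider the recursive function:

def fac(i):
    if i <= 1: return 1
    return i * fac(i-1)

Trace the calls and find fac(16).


fac(16)
= 16 * fac(15)
= 16 * 15 * fac(14)
= 16 * 15 * 14 * fac(13)
= 16 * 15 * 14 * 13 * fac(12)
= 16 * 15 * 14 * 13 * 12 * fac(11)
= 16 * 15 * 14 * 13 * 12 * 11 * fac(10)
= 16 * 15 * 14 * 13 * 12 * 11 * 10 * fac(9)
= 16 * 15 * 14 * 13 * 12 * 11 * 10 * 9 * fac(8)
= 16 * 15 * 14 * 13 * 12 * 11 * 10 * 9 * 8 * fac(7)
= 16 * 15 * 14 * 13 * 12 * 11 * 10 * 9 * 8 * 7 * fac(6)
= 16 * 15 * 14 * 13 * 12 * 11 * 10 * 9 * 8 * 7 * 6 * fac(5)
= 16 * 15 * 14 * 13 * 12 * 11 * 10 * 9 * 8 * 7 * 6 * 5 * fac(4)
= 16 * 15 * 14 * 13 * 12 * 11 * 10 * 9 * 8 * 7 * 6 * 5 * 4 * fac(3)
= 16 * 15 * 14 * 13 * 12 * 11 * 10 * 9 * 8 * 7 * 6 * 5 * 4 * 3 * fac(2)
= 16 * 15 * 14 * 13 * 12 * 11 * 10 * 9 * 8 * 7 * 6 * 5 * 4 * 3 * 2 * fac(1)
= 16 * 15 * 14 * 13 * 12 * 11 * 10 * 9 * 8 * 7 * 6 * 5 * 4 * 3 * 2 * 1
= 20922789888000

20922789888000


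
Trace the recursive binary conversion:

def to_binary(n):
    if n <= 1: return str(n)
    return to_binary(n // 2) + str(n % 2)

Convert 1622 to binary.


to_binary(1622) = to_binary(811) + '0'
to_binary(811) = to_binary(405) + '1'
to_binary(405) = to_binary(202) + '1'
to_binary(202) = to_binary(101) + '0'
to_binary(101) = to_binary(50) + '1'
to_binary(50) = to_binary(25) + '0'
to_binary(25) = to_binary(12) + '1'
to_binary(12) = to_binary(6) + '0'
to_binary(6) = to_binary(3) + '0'
to_binary(3) = to_binary(1) + '1'
to_binary(1) = '1'  (base case)
Concatenating: '1' + '1' + '0' + '0' + '1' + '0' + '1' + '0' + '1' + '1' + '0' = '11001010110'

11001010110


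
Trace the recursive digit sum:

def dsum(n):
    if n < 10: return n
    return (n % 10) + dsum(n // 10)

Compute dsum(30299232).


dsum(30299232) = 2 + dsum(3029923)
dsum(3029923) = 3 + dsum(302992)
dsum(302992) = 2 + dsum(30299)
dsum(30299) = 9 + dsum(3029)
dsum(3029) = 9 + dsum(302)
dsum(302) = 2 + dsum(30)
dsum(30) = 0 + dsum(3)
dsum(3) = 3  (base case)
Total: 2 + 3 + 2 + 9 + 9 + 2 + 0 + 3 = 30

30


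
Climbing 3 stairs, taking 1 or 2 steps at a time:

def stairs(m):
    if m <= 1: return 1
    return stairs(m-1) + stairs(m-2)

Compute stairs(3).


Building up from base cases:
stairs(0) = 1
stairs(1) = 1
stairs(2) = stairs(1) + stairs(0) = 1 + 1 = 2
stairs(3) = stairs(2) + stairs(1) = 2 + 1 = 3

3


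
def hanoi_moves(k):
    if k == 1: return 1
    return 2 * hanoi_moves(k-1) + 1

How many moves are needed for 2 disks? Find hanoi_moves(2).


hanoi_moves(2) = 2 * hanoi_moves(1) + 1
hanoi_moves(1) = 1  (base case)
hanoi_moves(2) = 2 * 1 + 1 = 3

3


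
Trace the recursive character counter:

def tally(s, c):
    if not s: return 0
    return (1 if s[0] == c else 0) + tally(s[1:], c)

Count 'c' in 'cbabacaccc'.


s[0]='c' == 'c' -> 1
s[0]='b' != 'c' -> 0
s[0]='a' != 'c' -> 0
s[0]='b' != 'c' -> 0
s[0]='a' != 'c' -> 0
s[0]='c' == 'c' -> 1
s[0]='a' != 'c' -> 0
s[0]='c' == 'c' -> 1
s[0]='c' == 'c' -> 1
s[0]='c' == 'c' -> 1
Sum: 1 + 0 + 0 + 0 + 0 + 1 + 0 + 1 + 1 + 1 = 5

5


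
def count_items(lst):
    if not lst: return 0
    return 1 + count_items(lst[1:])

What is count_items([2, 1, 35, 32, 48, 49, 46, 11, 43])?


count_items([2, 1, 35, 32, 48, 49, 46, 11, 43]) = 1 + count_items([1, 35, 32, 48, 49, 46, 11, 43])
count_items([1, 35, 32, 48, 49, 46, 11, 43]) = 1 + count_items([35, 32, 48, 49, 46, 11, 43])
count_items([35, 32, 48, 49, 46, 11, 43]) = 1 + count_items([32, 48, 49, 46, 11, 43])
count_items([32, 48, 49, 46, 11, 43]) = 1 + count_items([48, 49, 46, 11, 43])
count_items([48, 49, 46, 11, 43]) = 1 + count_items([49, 46, 11, 43])
count_items([49, 46, 11, 43]) = 1 + count_items([46, 11, 43])
count_items([46, 11, 43]) = 1 + count_items([11, 43])
count_items([11, 43]) = 1 + count_items([43])
count_items([43]) = 1 + count_items([])
count_items([]) = 0  (base case)
Unwinding: 1 + 1 + 1 + 1 + 1 + 1 + 1 + 1 + 1 + 0 = 9

9


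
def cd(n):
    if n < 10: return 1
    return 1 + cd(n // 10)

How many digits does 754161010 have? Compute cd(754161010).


cd(754161010) = 1 + cd(75416101)
cd(75416101) = 1 + cd(7541610)
cd(7541610) = 1 + cd(754161)
cd(754161) = 1 + cd(75416)
cd(75416) = 1 + cd(7541)
cd(7541) = 1 + cd(754)
cd(754) = 1 + cd(75)
cd(75) = 1 + cd(7)
cd(7) = 1  (base case: 7 < 10)
Unwinding: 1 + 1 + 1 + 1 + 1 + 1 + 1 + 1 + 1 = 9

9


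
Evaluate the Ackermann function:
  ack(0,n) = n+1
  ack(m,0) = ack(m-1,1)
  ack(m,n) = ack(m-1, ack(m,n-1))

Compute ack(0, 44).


ack(0, 44) = 45
Result: ack(0, 44) = 45

45


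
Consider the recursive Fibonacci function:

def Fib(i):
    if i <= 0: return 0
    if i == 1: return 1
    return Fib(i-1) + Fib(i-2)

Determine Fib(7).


Computing Fib(7) bottom-up:
Fib(0) = 0
Fib(1) = 1
Fib(2) = Fib(1) + Fib(0) = 1 + 0 = 1
Fib(3) = Fib(2) + Fib(1) = 1 + 1 = 2
Fib(4) = Fib(3) + Fib(2) = 2 + 1 = 3
Fib(5) = Fib(4) + Fib(3) = 3 + 2 = 5
Fib(6) = Fib(5) + Fib(4) = 5 + 3 = 8
Fib(7) = Fib(6) + Fib(5) = 8 + 5 = 13

13


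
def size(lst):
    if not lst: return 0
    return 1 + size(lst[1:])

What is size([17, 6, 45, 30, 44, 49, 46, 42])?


size([17, 6, 45, 30, 44, 49, 46, 42]) = 1 + size([6, 45, 30, 44, 49, 46, 42])
size([6, 45, 30, 44, 49, 46, 42]) = 1 + size([45, 30, 44, 49, 46, 42])
size([45, 30, 44, 49, 46, 42]) = 1 + size([30, 44, 49, 46, 42])
size([30, 44, 49, 46, 42]) = 1 + size([44, 49, 46, 42])
size([44, 49, 46, 42]) = 1 + size([49, 46, 42])
size([49, 46, 42]) = 1 + size([46, 42])
size([46, 42]) = 1 + size([42])
size([42]) = 1 + size([])
size([]) = 0  (base case)
Unwinding: 1 + 1 + 1 + 1 + 1 + 1 + 1 + 1 + 0 = 8

8


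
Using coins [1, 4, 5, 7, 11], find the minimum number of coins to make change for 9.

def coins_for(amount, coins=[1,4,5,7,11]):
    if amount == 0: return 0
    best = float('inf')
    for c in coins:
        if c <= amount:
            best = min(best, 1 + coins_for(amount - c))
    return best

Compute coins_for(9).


Building up with DP:
coins_for(0) = 0
coins_for(1) = min(1+coins_for(0)=1+0=1) = 1
coins_for(2) = min(1+coins_for(1)=1+1=2) = 2
coins_for(3) = min(1+coins_for(2)=1+2=3) = 3
coins_for(4) = min(1+coins_for(3)=1+3=4, 1+coins_for(0)=1+0=1) = 1
coins_for(5) = min(1+coins_for(4)=1+1=2, 1+coins_for(1)=1+1=2, 1+coins_for(0)=1+0=1) = 1
coins_for(6) = min(1+coins_for(5)=1+1=2, 1+coins_for(2)=1+2=3, 1+coins_for(1)=1+1=2) = 2
coins_for(7) = min(1+coins_for(6)=1+2=3, 1+coins_for(3)=1+3=4, 1+coins_for(2)=1+2=3, 1+coins_for(0)=1+0=1) = 1
coins_for(8) = min(1+coins_for(7)=1+1=2, 1+coins_for(4)=1+1=2, 1+coins_for(3)=1+3=4, 1+coins_for(1)=1+1=2) = 2
coins_for(9) = min(1+coins_for(8)=1+2=3, 1+coins_for(5)=1+1=2, 1+coins_for(4)=1+1=2, 1+coins_for(2)=1+2=3) = 2

2


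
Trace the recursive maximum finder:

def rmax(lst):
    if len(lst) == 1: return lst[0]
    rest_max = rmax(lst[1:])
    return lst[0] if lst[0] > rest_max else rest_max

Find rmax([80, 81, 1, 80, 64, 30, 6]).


rmax([80, 81, 1, 80, 64, 30, 6]): compare 80 with rmax([81, 1, 80, 64, 30, 6])
rmax([81, 1, 80, 64, 30, 6]): compare 81 with rmax([1, 80, 64, 30, 6])
rmax([1, 80, 64, 30, 6]): compare 1 with rmax([80, 64, 30, 6])
rmax([80, 64, 30, 6]): compare 80 with rmax([64, 30, 6])
rmax([64, 30, 6]): compare 64 with rmax([30, 6])
rmax([30, 6]): compare 30 with rmax([6])
rmax([6]) = 6  (base case)
Compare 30 with 6 -> 30
Compare 64 with 30 -> 64
Compare 80 with 64 -> 80
Compare 1 with 80 -> 80
Compare 81 with 80 -> 81
Compare 80 with 81 -> 81

81


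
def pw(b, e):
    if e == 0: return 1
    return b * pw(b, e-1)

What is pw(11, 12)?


pw(11, 12)
= 11 * pw(11, 11)
= 11 * 11 * pw(11, 10)
= 11 * 11 * 11 * pw(11, 9)
= 11 * 11 * 11 * 11 * pw(11, 8)
= 11 * 11 * 11 * 11 * 11 * pw(11, 7)
= 11 * 11 * 11 * 11 * 11 * 11 * pw(11, 6)
= 11 * 11 * 11 * 11 * 11 * 11 * 11 * pw(11, 5)
= 11 * 11 * 11 * 11 * 11 * 11 * 11 * 11 * pw(11, 4)
= 11 * 11 * 11 * 11 * 11 * 11 * 11 * 11 * 11 * pw(11, 3)
= 11 * 11 * 11 * 11 * 11 * 11 * 11 * 11 * 11 * 11 * pw(11, 2)
= 11 * 11 * 11 * 11 * 11 * 11 * 11 * 11 * 11 * 11 * 11 * pw(11, 1)
= 11 * 11 * 11 * 11 * 11 * 11 * 11 * 11 * 11 * 11 * 11 * 11 * pw(11, 0)
= 11 * 11 * 11 * 11 * 11 * 11 * 11 * 11 * 11 * 11 * 11 * 11 * 1
= 3138428376721

3138428376721


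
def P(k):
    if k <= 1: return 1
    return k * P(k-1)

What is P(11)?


P(11)
= 11 * P(10)
= 11 * 10 * P(9)
= 11 * 10 * 9 * P(8)
= 11 * 10 * 9 * 8 * P(7)
= 11 * 10 * 9 * 8 * 7 * P(6)
= 11 * 10 * 9 * 8 * 7 * 6 * P(5)
= 11 * 10 * 9 * 8 * 7 * 6 * 5 * P(4)
= 11 * 10 * 9 * 8 * 7 * 6 * 5 * 4 * P(3)
= 11 * 10 * 9 * 8 * 7 * 6 * 5 * 4 * 3 * P(2)
= 11 * 10 * 9 * 8 * 7 * 6 * 5 * 4 * 3 * 2 * P(1)
= 11 * 10 * 9 * 8 * 7 * 6 * 5 * 4 * 3 * 2 * 1
= 39916800

39916800


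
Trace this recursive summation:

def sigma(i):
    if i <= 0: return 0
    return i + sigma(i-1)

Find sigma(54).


sigma(54)
= 54 + 53 + 52 + 51 + 50 + 49 + 48 + 47 + 46 + 45 + 44 + 43 + 42 + 41 + 40 + 39 + 38 + 37 + 36 + 35 + 34 + 33 + 32 + 31 + 30 + 29 + 28 + 27 + 26 + 25 + 24 + 23 + 22 + 21 + 20 + 19 + 18 + 17 + 16 + 15 + 14 + 13 + 12 + 11 + 10 + 9 + 8 + 7 + 6 + 5 + 4 + 3 + 2 + 1 + sigma(0)
= 54 + 53 + 52 + 51 + 50 + 49 + 48 + 47 + 46 + 45 + 44 + 43 + 42 + 41 + 40 + 39 + 38 + 37 + 36 + 35 + 34 + 33 + 32 + 31 + 30 + 29 + 28 + 27 + 26 + 25 + 24 + 23 + 22 + 21 + 20 + 19 + 18 + 17 + 16 + 15 + 14 + 13 + 12 + 11 + 10 + 9 + 8 + 7 + 6 + 5 + 4 + 3 + 2 + 1 + 0
= 1485

1485


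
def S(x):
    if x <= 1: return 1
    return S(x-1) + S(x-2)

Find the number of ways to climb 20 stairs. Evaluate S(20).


Building up from base cases:
S(0) = 1
S(1) = 1
S(2) = S(1) + S(0) = 1 + 1 = 2
S(3) = S(2) + S(1) = 2 + 1 = 3
S(4) = S(3) + S(2) = 3 + 2 = 5
S(5) = S(4) + S(3) = 5 + 3 = 8
S(6) = S(5) + S(4) = 8 + 5 = 13
S(7) = S(6) + S(5) = 13 + 8 = 21
S(8) = S(7) + S(6) = 21 + 13 = 34
S(9) = S(8) + S(7) = 34 + 21 = 55
S(10) = S(9) + S(8) = 55 + 34 = 89
S(11) = S(10) + S(9) = 89 + 55 = 144
S(12) = S(11) + S(10) = 144 + 89 = 233
S(13) = S(12) + S(11) = 233 + 144 = 377
S(14) = S(13) + S(12) = 377 + 233 = 610
S(15) = S(14) + S(13) = 610 + 377 = 987
S(16) = S(15) + S(14) = 987 + 610 = 1597
S(17) = S(16) + S(15) = 1597 + 987 = 2584
S(18) = S(17) + S(16) = 2584 + 1597 = 4181
S(19) = S(18) + S(17) = 4181 + 2584 = 6765
S(20) = S(19) + S(18) = 6765 + 4181 = 10946

10946


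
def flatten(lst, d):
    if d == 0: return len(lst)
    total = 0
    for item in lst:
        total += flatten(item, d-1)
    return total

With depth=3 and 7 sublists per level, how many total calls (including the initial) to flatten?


At depth 0 (root): 1 call
At depth 1: each of 1 parents calls flatten on 7 children = 7 calls
At depth 2: each of 7 parents calls flatten on 7 children = 49 calls
At depth 3: each of 49 parents calls flatten on 7 children = 343 calls
Total: 1 + 7 + 49 + 343 = 400

400


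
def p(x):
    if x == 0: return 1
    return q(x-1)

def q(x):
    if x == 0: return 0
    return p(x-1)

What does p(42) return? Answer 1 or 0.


p(42) = q(41)
q(41) = p(40)
p(40) = q(39)
q(39) = p(38)
p(38) = q(37)
q(37) = p(36)
p(36) = q(35)
q(35) = p(34)
p(34) = q(33)
q(33) = p(32)
p(32) = q(31)
q(31) = p(30)
p(30) = q(29)
q(29) = p(28)
p(28) = q(27)
q(27) = p(26)
p(26) = q(25)
q(25) = p(24)
p(24) = q(23)
q(23) = p(22)
p(22) = q(21)
q(21) = p(20)
p(20) = q(19)
q(19) = p(18)
p(18) = q(17)
q(17) = p(16)
p(16) = q(15)
q(15) = p(14)
p(14) = q(13)
q(13) = p(12)
p(12) = q(11)
q(11) = p(10)
p(10) = q(9)
q(9) = p(8)
p(8) = q(7)
q(7) = p(6)
p(6) = q(5)
q(5) = p(4)
p(4) = q(3)
q(3) = p(2)
p(2) = q(1)
q(1) = p(0)
p(0) = 1  (base case)
Result: 1

1


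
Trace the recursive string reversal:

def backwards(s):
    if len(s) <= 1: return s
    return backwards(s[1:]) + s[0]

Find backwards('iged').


backwards('iged') = backwards('ged') + 'i'
backwards('ged') = backwards('ed') + 'g'
backwards('ed') = backwards('d') + 'e'
backwards('d') = 'd'  (base case)
Concatenating: 'd' + 'e' + 'g' + 'i' = 'degi'

degi


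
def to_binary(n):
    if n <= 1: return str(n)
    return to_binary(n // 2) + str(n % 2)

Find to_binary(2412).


to_binary(2412) = to_binary(1206) + '0'
to_binary(1206) = to_binary(603) + '0'
to_binary(603) = to_binary(301) + '1'
to_binary(301) = to_binary(150) + '1'
to_binary(150) = to_binary(75) + '0'
to_binary(75) = to_binary(37) + '1'
to_binary(37) = to_binary(18) + '1'
to_binary(18) = to_binary(9) + '0'
to_binary(9) = to_binary(4) + '1'
to_binary(4) = to_binary(2) + '0'
to_binary(2) = to_binary(1) + '0'
to_binary(1) = '1'  (base case)
Concatenating: '1' + '0' + '0' + '1' + '0' + '1' + '1' + '0' + '1' + '1' + '0' + '0' = '100101101100'

100101101100


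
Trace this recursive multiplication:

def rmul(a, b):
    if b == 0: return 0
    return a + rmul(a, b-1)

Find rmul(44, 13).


rmul(44, 13) = 44 + rmul(44, 12)
rmul(44, 12) = 44 + rmul(44, 11)
rmul(44, 11) = 44 + rmul(44, 10)
rmul(44, 10) = 44 + rmul(44, 9)
rmul(44, 9) = 44 + rmul(44, 8)
rmul(44, 8) = 44 + rmul(44, 7)
rmul(44, 7) = 44 + rmul(44, 6)
rmul(44, 6) = 44 + rmul(44, 5)
rmul(44, 5) = 44 + rmul(44, 4)
rmul(44, 4) = 44 + rmul(44, 3)
rmul(44, 3) = 44 + rmul(44, 2)
rmul(44, 2) = 44 + rmul(44, 1)
rmul(44, 1) = 44 + rmul(44, 0)
rmul(44, 0) = 0  (base case)
Total: 44 + 44 + 44 + 44 + 44 + 44 + 44 + 44 + 44 + 44 + 44 + 44 + 44 + 0 = 572

572


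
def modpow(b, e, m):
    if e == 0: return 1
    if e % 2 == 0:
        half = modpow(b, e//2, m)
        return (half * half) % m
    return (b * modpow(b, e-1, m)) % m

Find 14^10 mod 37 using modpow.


modpow(14, 10, 37): e is even, compute modpow(14, 5, 37)
  modpow(14, 5, 37): e is odd, compute modpow(14, 4, 37)
    modpow(14, 4, 37): e is even, compute modpow(14, 2, 37)
      modpow(14, 2, 37): e is even, compute modpow(14, 1, 37)
        modpow(14, 1, 37): e is odd, compute modpow(14, 0, 37)
          modpow(14, 0, 37) = 1
        (14 * 1) % 37 = 14
      half=14, (14*14) % 37 = 11
    half=11, (11*11) % 37 = 10
  (14 * 10) % 37 = 29
half=29, (29*29) % 37 = 27

27


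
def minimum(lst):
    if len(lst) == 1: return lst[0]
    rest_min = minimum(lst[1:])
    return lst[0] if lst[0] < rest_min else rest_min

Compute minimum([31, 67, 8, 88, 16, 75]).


minimum([31, 67, 8, 88, 16, 75]): compare 31 with minimum([67, 8, 88, 16, 75])
minimum([67, 8, 88, 16, 75]): compare 67 with minimum([8, 88, 16, 75])
minimum([8, 88, 16, 75]): compare 8 with minimum([88, 16, 75])
minimum([88, 16, 75]): compare 88 with minimum([16, 75])
minimum([16, 75]): compare 16 with minimum([75])
minimum([75]) = 75  (base case)
Compare 16 with 75 -> 16
Compare 88 with 16 -> 16
Compare 8 with 16 -> 8
Compare 67 with 8 -> 8
Compare 31 with 8 -> 8

8


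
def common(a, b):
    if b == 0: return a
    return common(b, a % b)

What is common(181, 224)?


common(181, 224) = common(224, 181)
common(224, 181) = common(181, 43)
common(181, 43) = common(43, 9)
common(43, 9) = common(9, 7)
common(9, 7) = common(7, 2)
common(7, 2) = common(2, 1)
common(2, 1) = common(1, 0)
common(1, 0) = 1  (base case)

1


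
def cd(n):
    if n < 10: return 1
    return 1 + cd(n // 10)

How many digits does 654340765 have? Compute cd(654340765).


cd(654340765) = 1 + cd(65434076)
cd(65434076) = 1 + cd(6543407)
cd(6543407) = 1 + cd(654340)
cd(654340) = 1 + cd(65434)
cd(65434) = 1 + cd(6543)
cd(6543) = 1 + cd(654)
cd(654) = 1 + cd(65)
cd(65) = 1 + cd(6)
cd(6) = 1  (base case: 6 < 10)
Unwinding: 1 + 1 + 1 + 1 + 1 + 1 + 1 + 1 + 1 = 9

9


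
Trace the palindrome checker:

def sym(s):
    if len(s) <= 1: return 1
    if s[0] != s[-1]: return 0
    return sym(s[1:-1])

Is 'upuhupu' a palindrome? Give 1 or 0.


sym('upuhupu'): s[0]='u' == s[-1]='u' -> check sym('puhup')
sym('puhup'): s[0]='p' == s[-1]='p' -> check sym('uhu')
sym('uhu'): s[0]='u' == s[-1]='u' -> check sym('h')
sym('h'): len <= 1 -> return 1  (base case)
Result: 1 (palindrome)

1


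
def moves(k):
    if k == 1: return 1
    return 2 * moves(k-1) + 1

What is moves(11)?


moves(11) = 2 * moves(10) + 1
moves(10) = 2 * moves(9) + 1
moves(9) = 2 * moves(8) + 1
moves(8) = 2 * moves(7) + 1
moves(7) = 2 * moves(6) + 1
moves(6) = 2 * moves(5) + 1
moves(5) = 2 * moves(4) + 1
moves(4) = 2 * moves(3) + 1
moves(3) = 2 * moves(2) + 1
moves(2) = 2 * moves(1) + 1
moves(1) = 1  (base case)
moves(2) = 2 * 1 + 1 = 3
moves(3) = 2 * 3 + 1 = 7
moves(4) = 2 * 7 + 1 = 15
moves(5) = 2 * 15 + 1 = 31
moves(6) = 2 * 31 + 1 = 63
moves(7) = 2 * 63 + 1 = 127
moves(8) = 2 * 127 + 1 = 255
moves(9) = 2 * 255 + 1 = 511
moves(10) = 2 * 511 + 1 = 1023
moves(11) = 2 * 1023 + 1 = 2047

2047


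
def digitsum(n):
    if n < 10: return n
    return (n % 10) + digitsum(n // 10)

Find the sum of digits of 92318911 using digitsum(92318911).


digitsum(92318911) = 1 + digitsum(9231891)
digitsum(9231891) = 1 + digitsum(923189)
digitsum(923189) = 9 + digitsum(92318)
digitsum(92318) = 8 + digitsum(9231)
digitsum(9231) = 1 + digitsum(923)
digitsum(923) = 3 + digitsum(92)
digitsum(92) = 2 + digitsum(9)
digitsum(9) = 9  (base case)
Total: 1 + 1 + 9 + 8 + 1 + 3 + 2 + 9 = 34

34


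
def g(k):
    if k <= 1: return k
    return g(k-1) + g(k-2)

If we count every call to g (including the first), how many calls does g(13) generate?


Let C(n) = total calls for g(n)
C(0) = 1, C(1) = 1
C(2) = 1 + C(1) + C(0) = 1 + 1 + 1 = 3
C(3) = 1 + C(2) + C(1) = 1 + 3 + 1 = 5
C(4) = 1 + C(3) + C(2) = 1 + 5 + 3 = 9
C(5) = 1 + C(4) + C(3) = 1 + 9 + 5 = 15
C(6) = 1 + C(5) + C(4) = 1 + 15 + 9 = 25
C(7) = 1 + C(6) + C(5) = 1 + 25 + 15 = 41
C(8) = 1 + C(7) + C(6) = 1 + 41 + 25 = 67
C(9) = 1 + C(8) + C(7) = 1 + 67 + 41 = 109
C(10) = 1 + C(9) + C(8) = 1 + 109 + 67 = 177
C(11) = 1 + C(10) + C(9) = 1 + 177 + 109 = 287
C(12) = 1 + C(11) + C(10) = 1 + 287 + 177 = 465
C(13) = 1 + C(12) + C(11) = 1 + 465 + 287 = 753

753


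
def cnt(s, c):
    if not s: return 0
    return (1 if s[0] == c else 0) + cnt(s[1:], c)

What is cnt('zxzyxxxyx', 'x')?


s[0]='z' != 'x' -> 0
s[0]='x' == 'x' -> 1
s[0]='z' != 'x' -> 0
s[0]='y' != 'x' -> 0
s[0]='x' == 'x' -> 1
s[0]='x' == 'x' -> 1
s[0]='x' == 'x' -> 1
s[0]='y' != 'x' -> 0
s[0]='x' == 'x' -> 1
Sum: 0 + 1 + 0 + 0 + 1 + 1 + 1 + 0 + 1 = 5

5


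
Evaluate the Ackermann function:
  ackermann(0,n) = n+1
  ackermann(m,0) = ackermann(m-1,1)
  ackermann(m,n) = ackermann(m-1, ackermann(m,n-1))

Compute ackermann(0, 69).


ackermann(0, 69) = 70
Result: ackermann(0, 69) = 70

70


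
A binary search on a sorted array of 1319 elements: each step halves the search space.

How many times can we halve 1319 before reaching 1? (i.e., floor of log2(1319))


1319 / 2 = 659
659 / 2 = 329
329 / 2 = 164
164 / 2 = 82
82 / 2 = 41
41 / 2 = 20
20 / 2 = 10
10 / 2 = 5
5 / 2 = 2
2 / 2 = 1
Reached 1 after 10 halvings

10


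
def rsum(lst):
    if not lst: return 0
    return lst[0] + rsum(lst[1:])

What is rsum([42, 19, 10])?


rsum([42, 19, 10]) = 42 + rsum([19, 10])
rsum([19, 10]) = 19 + rsum([10])
rsum([10]) = 10 + rsum([])
rsum([]) = 0  (base case)
Total: 42 + 19 + 10 + 0 = 71

71


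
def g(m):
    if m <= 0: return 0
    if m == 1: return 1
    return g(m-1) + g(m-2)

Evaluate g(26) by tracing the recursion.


Computing g(26) bottom-up:
g(0) = 0
g(1) = 1
g(2) = g(1) + g(0) = 1 + 0 = 1
g(3) = g(2) + g(1) = 1 + 1 = 2
g(4) = g(3) + g(2) = 2 + 1 = 3
g(5) = g(4) + g(3) = 3 + 2 = 5
g(6) = g(5) + g(4) = 5 + 3 = 8
g(7) = g(6) + g(5) = 8 + 5 = 13
g(8) = g(7) + g(6) = 13 + 8 = 21
g(9) = g(8) + g(7) = 21 + 13 = 34
g(10) = g(9) + g(8) = 34 + 21 = 55
g(11) = g(10) + g(9) = 55 + 34 = 89
g(12) = g(11) + g(10) = 89 + 55 = 144
g(13) = g(12) + g(11) = 144 + 89 = 233
g(14) = g(13) + g(12) = 233 + 144 = 377
g(15) = g(14) + g(13) = 377 + 233 = 610
g(16) = g(15) + g(14) = 610 + 377 = 987
g(17) = g(16) + g(15) = 987 + 610 = 1597
g(18) = g(17) + g(16) = 1597 + 987 = 2584
g(19) = g(18) + g(17) = 2584 + 1597 = 4181
g(20) = g(19) + g(18) = 4181 + 2584 = 6765
g(21) = g(20) + g(19) = 6765 + 4181 = 10946
g(22) = g(21) + g(20) = 10946 + 6765 = 17711
g(23) = g(22) + g(21) = 17711 + 10946 = 28657
g(24) = g(23) + g(22) = 28657 + 17711 = 46368
g(25) = g(24) + g(23) = 46368 + 28657 = 75025
g(26) = g(25) + g(24) = 75025 + 46368 = 121393

121393


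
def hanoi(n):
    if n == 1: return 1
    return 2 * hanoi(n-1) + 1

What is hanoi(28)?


hanoi(28) = 2 * hanoi(27) + 1
hanoi(27) = 2 * hanoi(26) + 1
hanoi(26) = 2 * hanoi(25) + 1
hanoi(25) = 2 * hanoi(24) + 1
hanoi(24) = 2 * hanoi(23) + 1
hanoi(23) = 2 * hanoi(22) + 1
hanoi(22) = 2 * hanoi(21) + 1
hanoi(21) = 2 * hanoi(20) + 1
hanoi(20) = 2 * hanoi(19) + 1
hanoi(19) = 2 * hanoi(18) + 1
hanoi(18) = 2 * hanoi(17) + 1
hanoi(17) = 2 * hanoi(16) + 1
hanoi(16) = 2 * hanoi(15) + 1
hanoi(15) = 2 * hanoi(14) + 1
hanoi(14) = 2 * hanoi(13) + 1
hanoi(13) = 2 * hanoi(12) + 1
hanoi(12) = 2 * hanoi(11) + 1
hanoi(11) = 2 * hanoi(10) + 1
hanoi(10) = 2 * hanoi(9) + 1
hanoi(9) = 2 * hanoi(8) + 1
hanoi(8) = 2 * hanoi(7) + 1
hanoi(7) = 2 * hanoi(6) + 1
hanoi(6) = 2 * hanoi(5) + 1
hanoi(5) = 2 * hanoi(4) + 1
hanoi(4) = 2 * hanoi(3) + 1
hanoi(3) = 2 * hanoi(2) + 1
hanoi(2) = 2 * hanoi(1) + 1
hanoi(1) = 1  (base case)
hanoi(2) = 2 * 1 + 1 = 3
hanoi(3) = 2 * 3 + 1 = 7
hanoi(4) = 2 * 7 + 1 = 15
hanoi(5) = 2 * 15 + 1 = 31
hanoi(6) = 2 * 31 + 1 = 63
hanoi(7) = 2 * 63 + 1 = 127
hanoi(8) = 2 * 127 + 1 = 255
hanoi(9) = 2 * 255 + 1 = 511
hanoi(10) = 2 * 511 + 1 = 1023
hanoi(11) = 2 * 1023 + 1 = 2047
hanoi(12) = 2 * 2047 + 1 = 4095
hanoi(13) = 2 * 4095 + 1 = 8191
hanoi(14) = 2 * 8191 + 1 = 16383
hanoi(15) = 2 * 16383 + 1 = 32767
hanoi(16) = 2 * 32767 + 1 = 65535
hanoi(17) = 2 * 65535 + 1 = 131071
hanoi(18) = 2 * 131071 + 1 = 262143
hanoi(19) = 2 * 262143 + 1 = 524287
hanoi(20) = 2 * 524287 + 1 = 1048575
hanoi(21) = 2 * 1048575 + 1 = 2097151
hanoi(22) = 2 * 2097151 + 1 = 4194303
hanoi(23) = 2 * 4194303 + 1 = 8388607
hanoi(24) = 2 * 8388607 + 1 = 16777215
hanoi(25) = 2 * 16777215 + 1 = 33554431
hanoi(26) = 2 * 33554431 + 1 = 67108863
hanoi(27) = 2 * 67108863 + 1 = 134217727
hanoi(28) = 2 * 134217727 + 1 = 268435455

268435455


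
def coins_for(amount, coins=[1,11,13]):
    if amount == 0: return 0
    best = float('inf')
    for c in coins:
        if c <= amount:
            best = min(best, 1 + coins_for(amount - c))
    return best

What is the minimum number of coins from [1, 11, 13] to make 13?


Building up with DP:
coins_for(0) = 0
coins_for(1) = min(1+coins_for(0)=1+0=1) = 1
coins_for(2) = min(1+coins_for(1)=1+1=2) = 2
coins_for(3) = min(1+coins_for(2)=1+2=3) = 3
coins_for(4) = min(1+coins_for(3)=1+3=4) = 4
coins_for(5) = min(1+coins_for(4)=1+4=5) = 5
coins_for(6) = min(1+coins_for(5)=1+5=6) = 6
coins_for(7) = min(1+coins_for(6)=1+6=7) = 7
coins_for(8) = min(1+coins_for(7)=1+7=8) = 8
coins_for(9) = min(1+coins_for(8)=1+8=9) = 9
coins_for(10) = min(1+coins_for(9)=1+9=10) = 10
coins_for(11) = min(1+coins_for(10)=1+10=11, 1+coins_for(0)=1+0=1) = 1
coins_for(12) = min(1+coins_for(11)=1+1=2, 1+coins_for(1)=1+1=2) = 2
coins_for(13) = min(1+coins_for(12)=1+2=3, 1+coins_for(2)=1+2=3, 1+coins_for(0)=1+0=1) = 1

1


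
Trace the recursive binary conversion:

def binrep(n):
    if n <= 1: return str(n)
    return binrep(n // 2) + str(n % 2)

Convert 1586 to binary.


binrep(1586) = binrep(793) + '0'
binrep(793) = binrep(396) + '1'
binrep(396) = binrep(198) + '0'
binrep(198) = binrep(99) + '0'
binrep(99) = binrep(49) + '1'
binrep(49) = binrep(24) + '1'
binrep(24) = binrep(12) + '0'
binrep(12) = binrep(6) + '0'
binrep(6) = binrep(3) + '0'
binrep(3) = binrep(1) + '1'
binrep(1) = '1'  (base case)
Concatenating: '1' + '1' + '0' + '0' + '0' + '1' + '1' + '0' + '0' + '1' + '0' = '11000110010'

11000110010


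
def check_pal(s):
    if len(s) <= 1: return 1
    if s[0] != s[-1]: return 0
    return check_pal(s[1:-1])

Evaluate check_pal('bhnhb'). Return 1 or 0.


check_pal('bhnhb'): s[0]='b' == s[-1]='b' -> check check_pal('hnh')
check_pal('hnh'): s[0]='h' == s[-1]='h' -> check check_pal('n')
check_pal('n'): len <= 1 -> return 1  (base case)
Result: 1 (palindrome)

1


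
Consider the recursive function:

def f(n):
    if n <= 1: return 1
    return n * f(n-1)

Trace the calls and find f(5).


f(5)
= 5 * f(4)
= 5 * 4 * f(3)
= 5 * 4 * 3 * f(2)
= 5 * 4 * 3 * 2 * f(1)
= 5 * 4 * 3 * 2 * 1
= 120

120


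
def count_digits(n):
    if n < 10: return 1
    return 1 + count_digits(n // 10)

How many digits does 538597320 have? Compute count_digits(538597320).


count_digits(538597320) = 1 + count_digits(53859732)
count_digits(53859732) = 1 + count_digits(5385973)
count_digits(5385973) = 1 + count_digits(538597)
count_digits(538597) = 1 + count_digits(53859)
count_digits(53859) = 1 + count_digits(5385)
count_digits(5385) = 1 + count_digits(538)
count_digits(538) = 1 + count_digits(53)
count_digits(53) = 1 + count_digits(5)
count_digits(5) = 1  (base case: 5 < 10)
Unwinding: 1 + 1 + 1 + 1 + 1 + 1 + 1 + 1 + 1 = 9

9


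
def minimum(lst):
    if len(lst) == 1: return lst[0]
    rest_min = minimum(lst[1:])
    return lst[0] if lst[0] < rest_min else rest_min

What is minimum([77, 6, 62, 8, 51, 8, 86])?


minimum([77, 6, 62, 8, 51, 8, 86]): compare 77 with minimum([6, 62, 8, 51, 8, 86])
minimum([6, 62, 8, 51, 8, 86]): compare 6 with minimum([62, 8, 51, 8, 86])
minimum([62, 8, 51, 8, 86]): compare 62 with minimum([8, 51, 8, 86])
minimum([8, 51, 8, 86]): compare 8 with minimum([51, 8, 86])
minimum([51, 8, 86]): compare 51 with minimum([8, 86])
minimum([8, 86]): compare 8 with minimum([86])
minimum([86]) = 86  (base case)
Compare 8 with 86 -> 8
Compare 51 with 8 -> 8
Compare 8 with 8 -> 8
Compare 62 with 8 -> 8
Compare 6 with 8 -> 6
Compare 77 with 6 -> 6

6


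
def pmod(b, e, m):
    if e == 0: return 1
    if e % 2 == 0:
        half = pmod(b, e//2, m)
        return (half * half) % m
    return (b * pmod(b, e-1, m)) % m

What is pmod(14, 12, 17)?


pmod(14, 12, 17): e is even, compute pmod(14, 6, 17)
  pmod(14, 6, 17): e is even, compute pmod(14, 3, 17)
    pmod(14, 3, 17): e is odd, compute pmod(14, 2, 17)
      pmod(14, 2, 17): e is even, compute pmod(14, 1, 17)
        pmod(14, 1, 17): e is odd, compute pmod(14, 0, 17)
          pmod(14, 0, 17) = 1
        (14 * 1) % 17 = 14
      half=14, (14*14) % 17 = 9
    (14 * 9) % 17 = 7
  half=7, (7*7) % 17 = 15
half=15, (15*15) % 17 = 4

4


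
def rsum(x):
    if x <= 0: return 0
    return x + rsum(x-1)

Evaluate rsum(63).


rsum(63)
= 63 + 62 + 61 + 60 + 59 + 58 + 57 + 56 + 55 + 54 + 53 + 52 + 51 + 50 + 49 + 48 + 47 + 46 + 45 + 44 + 43 + 42 + 41 + 40 + 39 + 38 + 37 + 36 + 35 + 34 + 33 + 32 + 31 + 30 + 29 + 28 + 27 + 26 + 25 + 24 + 23 + 22 + 21 + 20 + 19 + 18 + 17 + 16 + 15 + 14 + 13 + 12 + 11 + 10 + 9 + 8 + 7 + 6 + 5 + 4 + 3 + 2 + 1 + rsum(0)
= 63 + 62 + 61 + 60 + 59 + 58 + 57 + 56 + 55 + 54 + 53 + 52 + 51 + 50 + 49 + 48 + 47 + 46 + 45 + 44 + 43 + 42 + 41 + 40 + 39 + 38 + 37 + 36 + 35 + 34 + 33 + 32 + 31 + 30 + 29 + 28 + 27 + 26 + 25 + 24 + 23 + 22 + 21 + 20 + 19 + 18 + 17 + 16 + 15 + 14 + 13 + 12 + 11 + 10 + 9 + 8 + 7 + 6 + 5 + 4 + 3 + 2 + 1 + 0
= 2016

2016


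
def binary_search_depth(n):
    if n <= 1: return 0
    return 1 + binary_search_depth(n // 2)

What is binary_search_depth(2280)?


2280 / 2 = 1140
1140 / 2 = 570
570 / 2 = 285
285 / 2 = 142
142 / 2 = 71
71 / 2 = 35
35 / 2 = 17
17 / 2 = 8
8 / 2 = 4
4 / 2 = 2
2 / 2 = 1
Reached 1 after 11 halvings

11


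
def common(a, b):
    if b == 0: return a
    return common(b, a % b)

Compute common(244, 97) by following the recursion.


common(244, 97) = common(97, 50)
common(97, 50) = common(50, 47)
common(50, 47) = common(47, 3)
common(47, 3) = common(3, 2)
common(3, 2) = common(2, 1)
common(2, 1) = common(1, 0)
common(1, 0) = 1  (base case)

1


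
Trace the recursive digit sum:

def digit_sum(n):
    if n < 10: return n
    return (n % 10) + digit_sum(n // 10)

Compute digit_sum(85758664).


digit_sum(85758664) = 4 + digit_sum(8575866)
digit_sum(8575866) = 6 + digit_sum(857586)
digit_sum(857586) = 6 + digit_sum(85758)
digit_sum(85758) = 8 + digit_sum(8575)
digit_sum(8575) = 5 + digit_sum(857)
digit_sum(857) = 7 + digit_sum(85)
digit_sum(85) = 5 + digit_sum(8)
digit_sum(8) = 8  (base case)
Total: 4 + 6 + 6 + 8 + 5 + 7 + 5 + 8 = 49

49


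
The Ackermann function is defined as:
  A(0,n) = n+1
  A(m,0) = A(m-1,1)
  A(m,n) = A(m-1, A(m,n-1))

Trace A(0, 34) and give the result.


A(0, 34) = 35
Result: A(0, 34) = 35

35


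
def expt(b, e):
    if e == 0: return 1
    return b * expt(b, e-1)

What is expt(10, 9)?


expt(10, 9)
= 10 * expt(10, 8)
= 10 * 10 * expt(10, 7)
= 10 * 10 * 10 * expt(10, 6)
= 10 * 10 * 10 * 10 * expt(10, 5)
= 10 * 10 * 10 * 10 * 10 * expt(10, 4)
= 10 * 10 * 10 * 10 * 10 * 10 * expt(10, 3)
= 10 * 10 * 10 * 10 * 10 * 10 * 10 * expt(10, 2)
= 10 * 10 * 10 * 10 * 10 * 10 * 10 * 10 * expt(10, 1)
= 10 * 10 * 10 * 10 * 10 * 10 * 10 * 10 * 10 * expt(10, 0)
= 10 * 10 * 10 * 10 * 10 * 10 * 10 * 10 * 10 * 1
= 1000000000

1000000000


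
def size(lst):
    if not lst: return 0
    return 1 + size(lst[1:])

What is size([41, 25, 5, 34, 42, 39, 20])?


size([41, 25, 5, 34, 42, 39, 20]) = 1 + size([25, 5, 34, 42, 39, 20])
size([25, 5, 34, 42, 39, 20]) = 1 + size([5, 34, 42, 39, 20])
size([5, 34, 42, 39, 20]) = 1 + size([34, 42, 39, 20])
size([34, 42, 39, 20]) = 1 + size([42, 39, 20])
size([42, 39, 20]) = 1 + size([39, 20])
size([39, 20]) = 1 + size([20])
size([20]) = 1 + size([])
size([]) = 0  (base case)
Unwinding: 1 + 1 + 1 + 1 + 1 + 1 + 1 + 0 = 7

7
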